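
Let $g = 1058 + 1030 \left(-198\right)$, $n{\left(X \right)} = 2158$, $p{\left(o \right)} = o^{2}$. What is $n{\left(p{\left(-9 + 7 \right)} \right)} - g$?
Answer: $205040$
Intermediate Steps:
$g = -202882$ ($g = 1058 - 203940 = -202882$)
$n{\left(p{\left(-9 + 7 \right)} \right)} - g = 2158 - -202882 = 2158 + 202882 = 205040$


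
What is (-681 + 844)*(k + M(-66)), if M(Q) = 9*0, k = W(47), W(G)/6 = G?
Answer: 45966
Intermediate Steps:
W(G) = 6*G
k = 282 (k = 6*47 = 282)
M(Q) = 0
(-681 + 844)*(k + M(-66)) = (-681 + 844)*(282 + 0) = 163*282 = 45966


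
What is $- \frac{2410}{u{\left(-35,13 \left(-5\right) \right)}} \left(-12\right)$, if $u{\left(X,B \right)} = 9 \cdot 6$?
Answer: $\frac{4820}{9} \approx 535.56$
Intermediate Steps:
$u{\left(X,B \right)} = 54$
$- \frac{2410}{u{\left(-35,13 \left(-5\right) \right)}} \left(-12\right) = - \frac{2410}{54} \left(-12\right) = \left(-2410\right) \frac{1}{54} \left(-12\right) = \left(- \frac{1205}{27}\right) \left(-12\right) = \frac{4820}{9}$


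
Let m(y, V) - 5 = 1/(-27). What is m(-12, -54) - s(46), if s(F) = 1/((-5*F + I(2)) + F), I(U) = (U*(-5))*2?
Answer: 9121/1836 ≈ 4.9679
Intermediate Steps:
I(U) = -10*U (I(U) = -5*U*2 = -10*U)
m(y, V) = 134/27 (m(y, V) = 5 + 1/(-27) = 5 - 1/27 = 134/27)
s(F) = 1/(-20 - 4*F) (s(F) = 1/((-5*F - 10*2) + F) = 1/((-5*F - 20) + F) = 1/((-20 - 5*F) + F) = 1/(-20 - 4*F))
m(-12, -54) - s(46) = 134/27 - (-1)/(20 + 4*46) = 134/27 - (-1)/(20 + 184) = 134/27 - (-1)/204 = 134/27 - 1*(-1/204) = 134/27 + 1/204 = 9121/1836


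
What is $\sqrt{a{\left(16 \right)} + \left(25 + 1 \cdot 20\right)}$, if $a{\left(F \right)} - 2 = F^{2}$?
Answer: $\sqrt{303} \approx 17.407$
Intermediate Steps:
$a{\left(F \right)} = 2 + F^{2}$
$\sqrt{a{\left(16 \right)} + \left(25 + 1 \cdot 20\right)} = \sqrt{\left(2 + 16^{2}\right) + \left(25 + 1 \cdot 20\right)} = \sqrt{\left(2 + 256\right) + \left(25 + 20\right)} = \sqrt{258 + 45} = \sqrt{303}$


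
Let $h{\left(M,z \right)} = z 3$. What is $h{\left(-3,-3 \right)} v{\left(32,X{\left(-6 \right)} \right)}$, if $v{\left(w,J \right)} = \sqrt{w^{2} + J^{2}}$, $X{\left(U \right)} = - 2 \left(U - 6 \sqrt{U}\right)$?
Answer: $- 36 \sqrt{19 + 18 i \sqrt{6}} \approx -208.38 - 137.11 i$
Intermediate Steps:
$h{\left(M,z \right)} = 3 z$
$X{\left(U \right)} = - 2 U + 12 \sqrt{U}$
$v{\left(w,J \right)} = \sqrt{J^{2} + w^{2}}$
$h{\left(-3,-3 \right)} v{\left(32,X{\left(-6 \right)} \right)} = 3 \left(-3\right) \sqrt{\left(\left(-2\right) \left(-6\right) + 12 \sqrt{-6}\right)^{2} + 32^{2}} = - 9 \sqrt{\left(12 + 12 i \sqrt{6}\right)^{2} + 1024} = - 9 \sqrt{1024 + \left(12 + 12 i \sqrt{6}\right)^{2}}$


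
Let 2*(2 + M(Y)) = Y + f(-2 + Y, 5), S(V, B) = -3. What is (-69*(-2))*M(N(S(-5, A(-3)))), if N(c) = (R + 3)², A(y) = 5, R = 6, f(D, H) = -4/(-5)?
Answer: 26841/5 ≈ 5368.2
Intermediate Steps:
f(D, H) = ⅘ (f(D, H) = -4*(-⅕) = ⅘)
N(c) = 81 (N(c) = (6 + 3)² = 9² = 81)
M(Y) = -8/5 + Y/2 (M(Y) = -2 + (Y + ⅘)/2 = -2 + (⅘ + Y)/2 = -2 + (⅖ + Y/2) = -8/5 + Y/2)
(-69*(-2))*M(N(S(-5, A(-3)))) = (-69*(-2))*(-8/5 + (½)*81) = 138*(-8/5 + 81/2) = 138*(389/10) = 26841/5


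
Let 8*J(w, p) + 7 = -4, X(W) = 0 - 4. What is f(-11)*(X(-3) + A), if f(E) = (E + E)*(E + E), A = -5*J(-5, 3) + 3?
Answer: 5687/2 ≈ 2843.5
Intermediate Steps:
X(W) = -4
J(w, p) = -11/8 (J(w, p) = -7/8 + (⅛)*(-4) = -7/8 - ½ = -11/8)
A = 79/8 (A = -5*(-11/8) + 3 = 55/8 + 3 = 79/8 ≈ 9.8750)
f(E) = 4*E² (f(E) = (2*E)*(2*E) = 4*E²)
f(-11)*(X(-3) + A) = (4*(-11)²)*(-4 + 79/8) = (4*121)*(47/8) = 484*(47/8) = 5687/2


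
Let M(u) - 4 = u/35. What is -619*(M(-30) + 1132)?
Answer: -4918574/7 ≈ -7.0265e+5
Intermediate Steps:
M(u) = 4 + u/35
-619*(M(-30) + 1132) = -619*((4 + (1/35)*(-30)) + 1132) = -619*((4 - 6/7) + 1132) = -619*(22/7 + 1132) = -619*7946/7 = -4918574/7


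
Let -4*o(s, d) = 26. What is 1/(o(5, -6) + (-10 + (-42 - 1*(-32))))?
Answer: -2/53 ≈ -0.037736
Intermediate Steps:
o(s, d) = -13/2 (o(s, d) = -¼*26 = -13/2)
1/(o(5, -6) + (-10 + (-42 - 1*(-32)))) = 1/(-13/2 + (-10 + (-42 - 1*(-32)))) = 1/(-13/2 + (-10 + (-42 + 32))) = 1/(-13/2 + (-10 - 10)) = 1/(-13/2 - 20) = 1/(-53/2) = -2/53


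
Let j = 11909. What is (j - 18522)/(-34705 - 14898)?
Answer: 6613/49603 ≈ 0.13332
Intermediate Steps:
(j - 18522)/(-34705 - 14898) = (11909 - 18522)/(-34705 - 14898) = -6613/(-49603) = -6613*(-1/49603) = 6613/49603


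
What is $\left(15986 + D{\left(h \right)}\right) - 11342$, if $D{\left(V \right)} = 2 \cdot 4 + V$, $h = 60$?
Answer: $4712$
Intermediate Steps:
$D{\left(V \right)} = 8 + V$
$\left(15986 + D{\left(h \right)}\right) - 11342 = \left(15986 + \left(8 + 60\right)\right) - 11342 = \left(15986 + 68\right) - 11342 = 16054 - 11342 = 4712$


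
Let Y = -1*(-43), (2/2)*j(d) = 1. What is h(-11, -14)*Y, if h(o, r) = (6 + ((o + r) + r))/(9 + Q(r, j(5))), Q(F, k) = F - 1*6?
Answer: 129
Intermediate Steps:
j(d) = 1
Q(F, k) = -6 + F (Q(F, k) = F - 6 = -6 + F)
h(o, r) = (6 + o + 2*r)/(3 + r) (h(o, r) = (6 + ((o + r) + r))/(9 + (-6 + r)) = (6 + (o + 2*r))/(3 + r) = (6 + o + 2*r)/(3 + r))
Y = 43
h(-11, -14)*Y = ((6 - 11 + 2*(-14))/(3 - 14))*43 = ((6 - 11 - 28)/(-11))*43 = -1/11*(-33)*43 = 3*43 = 129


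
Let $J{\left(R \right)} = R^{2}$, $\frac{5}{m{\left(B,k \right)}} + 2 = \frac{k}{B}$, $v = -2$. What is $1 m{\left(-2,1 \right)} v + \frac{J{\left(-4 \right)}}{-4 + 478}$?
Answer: $\frac{956}{237} \approx 4.0338$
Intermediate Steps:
$m{\left(B,k \right)} = \frac{5}{-2 + \frac{k}{B}}$
$1 m{\left(-2,1 \right)} v + \frac{J{\left(-4 \right)}}{-4 + 478} = 1 \cdot 5 \left(-2\right) \frac{1}{1 - -4} \left(-2\right) + \frac{\left(-4\right)^{2}}{-4 + 478} = 1 \cdot 5 \left(-2\right) \frac{1}{1 + 4} \left(-2\right) + \frac{1}{474} \cdot 16 = 1 \cdot 5 \left(-2\right) \frac{1}{5} \left(-2\right) + \frac{1}{474} \cdot 16 = 1 \cdot 5 \left(-2\right) \frac{1}{5} \left(-2\right) + \frac{8}{237} = 1 \left(-2\right) \left(-2\right) + \frac{8}{237} = \left(-2\right) \left(-2\right) + \frac{8}{237} = 4 + \frac{8}{237} = \frac{956}{237}$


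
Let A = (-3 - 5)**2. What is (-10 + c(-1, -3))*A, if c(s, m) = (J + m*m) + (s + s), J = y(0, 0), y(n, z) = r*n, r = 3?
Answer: -192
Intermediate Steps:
A = 64 (A = (-8)**2 = 64)
y(n, z) = 3*n
J = 0 (J = 3*0 = 0)
c(s, m) = m**2 + 2*s (c(s, m) = (0 + m*m) + (s + s) = (0 + m**2) + 2*s = m**2 + 2*s)
(-10 + c(-1, -3))*A = (-10 + ((-3)**2 + 2*(-1)))*64 = (-10 + (9 - 2))*64 = (-10 + 7)*64 = -3*64 = -192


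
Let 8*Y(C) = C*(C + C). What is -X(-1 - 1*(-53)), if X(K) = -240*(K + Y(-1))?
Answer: 12540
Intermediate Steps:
Y(C) = C²/4 (Y(C) = (C*(C + C))/8 = (C*(2*C))/8 = (2*C²)/8 = C²/4)
X(K) = -60 - 240*K (X(K) = -240*(K + (¼)*(-1)²) = -240*(K + (¼)*1) = -240*(K + ¼) = -240*(¼ + K) = -60 - 240*K)
-X(-1 - 1*(-53)) = -(-60 - 240*(-1 - 1*(-53))) = -(-60 - 240*(-1 + 53)) = -(-60 - 240*52) = -(-60 - 12480) = -1*(-12540) = 12540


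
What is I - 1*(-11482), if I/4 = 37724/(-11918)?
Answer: 68345790/5959 ≈ 11469.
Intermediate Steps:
I = -75448/5959 (I = 4*(37724/(-11918)) = 4*(37724*(-1/11918)) = 4*(-18862/5959) = -75448/5959 ≈ -12.661)
I - 1*(-11482) = -75448/5959 - 1*(-11482) = -75448/5959 + 11482 = 68345790/5959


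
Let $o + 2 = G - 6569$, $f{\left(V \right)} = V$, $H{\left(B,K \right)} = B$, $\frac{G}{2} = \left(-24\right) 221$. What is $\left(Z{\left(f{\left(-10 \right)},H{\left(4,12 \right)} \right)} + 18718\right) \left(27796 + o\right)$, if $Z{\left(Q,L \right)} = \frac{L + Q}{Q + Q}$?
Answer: $\frac{1987321911}{10} \approx 1.9873 \cdot 10^{8}$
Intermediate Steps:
$G = -10608$ ($G = 2 \left(\left(-24\right) 221\right) = 2 \left(-5304\right) = -10608$)
$Z{\left(Q,L \right)} = \frac{L + Q}{2 Q}$
$o = -17179$ ($o = -2 - 17177 = -17179$)
$\left(Z{\left(f{\left(-10 \right)},H{\left(4,12 \right)} \right)} + 18718\right) \left(27796 + o\right) = \left(\frac{4 - 10}{2 \left(-10\right)} + 18718\right) \left(27796 - 17179\right) = \left(\frac{1}{2} \left(- \frac{1}{10}\right) \left(-6\right) + 18718\right) 10617 = \left(\frac{3}{10} + 18718\right) 10617 = \frac{187183}{10} \cdot 10617 = \frac{1987321911}{10}$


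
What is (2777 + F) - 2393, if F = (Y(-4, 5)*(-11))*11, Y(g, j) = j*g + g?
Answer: 3288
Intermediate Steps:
Y(g, j) = g + g*j (Y(g, j) = g*j + g = g + g*j)
F = 2904 (F = (-4*(1 + 5)*(-11))*11 = (-4*6*(-11))*11 = -24*(-11)*11 = 264*11 = 2904)
(2777 + F) - 2393 = (2777 + 2904) - 2393 = 5681 - 2393 = 3288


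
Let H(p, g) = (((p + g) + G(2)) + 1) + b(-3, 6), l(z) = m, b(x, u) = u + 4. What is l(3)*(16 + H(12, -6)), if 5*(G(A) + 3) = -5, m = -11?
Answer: -319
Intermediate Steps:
G(A) = -4 (G(A) = -3 + (⅕)*(-5) = -3 - 1 = -4)
b(x, u) = 4 + u
l(z) = -11
H(p, g) = 7 + g + p (H(p, g) = (((p + g) - 4) + 1) + (4 + 6) = (((g + p) - 4) + 1) + 10 = ((-4 + g + p) + 1) + 10 = (-3 + g + p) + 10 = 7 + g + p)
l(3)*(16 + H(12, -6)) = -11*(16 + (7 - 6 + 12)) = -11*(16 + 13) = -11*29 = -319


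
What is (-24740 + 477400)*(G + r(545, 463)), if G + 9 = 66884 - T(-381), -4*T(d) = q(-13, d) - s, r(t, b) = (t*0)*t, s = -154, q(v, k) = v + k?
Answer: 30244477900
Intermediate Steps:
q(v, k) = k + v
r(t, b) = 0 (r(t, b) = 0*t = 0)
T(d) = -141/4 - d/4 (T(d) = -((d - 13) - 1*(-154))/4 = -((-13 + d) + 154)/4 = -(141 + d)/4 = -141/4 - d/4)
G = 66815 (G = -9 + (66884 - (-141/4 - 1/4*(-381))) = -9 + (66884 - (-141/4 + 381/4)) = -9 + (66884 - 1*60) = -9 + (66884 - 60) = -9 + 66824 = 66815)
(-24740 + 477400)*(G + r(545, 463)) = (-24740 + 477400)*(66815 + 0) = 452660*66815 = 30244477900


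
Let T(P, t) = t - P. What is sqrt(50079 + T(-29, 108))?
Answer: 2*sqrt(12554) ≈ 224.09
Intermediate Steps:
sqrt(50079 + T(-29, 108)) = sqrt(50079 + (108 - 1*(-29))) = sqrt(50079 + (108 + 29)) = sqrt(50079 + 137) = sqrt(50216) = 2*sqrt(12554)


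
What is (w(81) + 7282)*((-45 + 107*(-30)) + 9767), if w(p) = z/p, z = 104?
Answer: 3841728352/81 ≈ 4.7429e+7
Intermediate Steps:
w(p) = 104/p
(w(81) + 7282)*((-45 + 107*(-30)) + 9767) = (104/81 + 7282)*((-45 + 107*(-30)) + 9767) = (104*(1/81) + 7282)*((-45 - 3210) + 9767) = (104/81 + 7282)*(-3255 + 9767) = (589946/81)*6512 = 3841728352/81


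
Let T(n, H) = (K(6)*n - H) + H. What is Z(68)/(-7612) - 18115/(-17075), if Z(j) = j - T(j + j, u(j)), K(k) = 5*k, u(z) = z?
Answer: 10319814/6498745 ≈ 1.5880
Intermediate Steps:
T(n, H) = 30*n (T(n, H) = ((5*6)*n - H) + H = (30*n - H) + H = (-H + 30*n) + H = 30*n)
Z(j) = -59*j (Z(j) = j - 30*(j + j) = j - 30*2*j = j - 60*j = -59*j)
Z(68)/(-7612) - 18115/(-17075) = -59*68/(-7612) - 18115/(-17075) = -4012*(-1/7612) - 18115*(-1/17075) = 1003/1903 + 3623/3415 = 10319814/6498745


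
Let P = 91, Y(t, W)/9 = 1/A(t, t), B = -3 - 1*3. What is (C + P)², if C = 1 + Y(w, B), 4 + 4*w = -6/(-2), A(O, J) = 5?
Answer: 219961/25 ≈ 8798.4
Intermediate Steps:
B = -6 (B = -3 - 3 = -6)
w = -¼ (w = -1 + (-6/(-2))/4 = -1 + (-6*(-½))/4 = -1 + (¼)*3 = -1 + ¾ = -¼ ≈ -0.25000)
Y(t, W) = 9/5
C = 14/5 (C = 1 + 9/5 = 14/5 ≈ 2.8000)
(C + P)² = (14/5 + 91)² = (469/5)² = 219961/25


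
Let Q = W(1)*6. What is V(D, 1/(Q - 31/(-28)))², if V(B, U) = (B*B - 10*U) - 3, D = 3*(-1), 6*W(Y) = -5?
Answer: 872356/11881 ≈ 73.424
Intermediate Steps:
W(Y) = -⅚ (W(Y) = (⅙)*(-5) = -⅚)
D = -3
Q = -5 (Q = -⅚*6 = -5)
V(B, U) = -3 + B² - 10*U (V(B, U) = (B² - 10*U) - 3 = -3 + B² - 10*U)
V(D, 1/(Q - 31/(-28)))² = (-3 + (-3)² - 10/(-5 - 31/(-28)))² = (-3 + 9 - 10/(-5 - 31*(-1/28)))² = (-3 + 9 - 10/(-5 + 31/28))² = (-3 + 9 - 10/(-109/28))² = (-3 + 9 - 10*(-28/109))² = (-3 + 9 + 280/109)² = (934/109)² = 872356/11881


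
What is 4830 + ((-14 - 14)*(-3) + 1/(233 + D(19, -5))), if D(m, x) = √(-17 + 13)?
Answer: 266796035/54293 - 2*I/54293 ≈ 4914.0 - 3.6837e-5*I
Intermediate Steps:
D(m, x) = 2*I (D(m, x) = √(-4) = 2*I)
4830 + ((-14 - 14)*(-3) + 1/(233 + D(19, -5))) = 4830 + ((-14 - 14)*(-3) + 1/(233 + 2*I)) = 4830 + (-28*(-3) + (233 - 2*I)/54293) = 4830 + (84 + (233 - 2*I)/54293) = 4914 + (233 - 2*I)/54293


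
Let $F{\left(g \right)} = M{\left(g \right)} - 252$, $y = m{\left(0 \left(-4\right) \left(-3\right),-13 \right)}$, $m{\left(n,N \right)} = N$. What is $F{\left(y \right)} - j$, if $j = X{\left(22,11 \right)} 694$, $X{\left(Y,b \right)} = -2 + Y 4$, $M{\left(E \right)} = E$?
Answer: $-59949$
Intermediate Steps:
$X{\left(Y,b \right)} = -2 + 4 Y$
$y = -13$
$F{\left(g \right)} = -252 + g$ ($F{\left(g \right)} = g - 252 = -252 + g$)
$j = 59684$ ($j = \left(-2 + 4 \cdot 22\right) 694 = \left(-2 + 88\right) 694 = 86 \cdot 694 = 59684$)
$F{\left(y \right)} - j = \left(-252 - 13\right) - 59684 = -265 - 59684 = -59949$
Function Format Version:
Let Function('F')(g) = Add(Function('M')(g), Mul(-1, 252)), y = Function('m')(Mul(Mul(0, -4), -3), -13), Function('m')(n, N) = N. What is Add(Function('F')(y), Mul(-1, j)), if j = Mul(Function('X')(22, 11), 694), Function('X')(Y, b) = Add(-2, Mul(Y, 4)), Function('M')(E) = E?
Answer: -59949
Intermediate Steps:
Function('X')(Y, b) = Add(-2, Mul(4, Y))
y = -13
Function('F')(g) = Add(-252, g) (Function('F')(g) = Add(g, Mul(-1, 252)) = Add(g, -252) = Add(-252, g))
j = 59684 (j = Mul(Add(-2, Mul(4, 22)), 694) = Mul(Add(-2, 88), 694) = Mul(86, 694) = 59684)
Add(Function('F')(y), Mul(-1, j)) = Add(Add(-252, -13), Mul(-1, 59684)) = Add(-265, -59684) = -59949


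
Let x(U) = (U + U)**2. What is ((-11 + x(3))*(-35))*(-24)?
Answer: 21000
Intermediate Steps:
x(U) = 4*U**2 (x(U) = (2*U)**2 = 4*U**2)
((-11 + x(3))*(-35))*(-24) = ((-11 + 4*3**2)*(-35))*(-24) = ((-11 + 4*9)*(-35))*(-24) = ((-11 + 36)*(-35))*(-24) = (25*(-35))*(-24) = -875*(-24) = 21000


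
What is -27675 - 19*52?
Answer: -28663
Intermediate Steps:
-27675 - 19*52 = -27675 - 988 = -28663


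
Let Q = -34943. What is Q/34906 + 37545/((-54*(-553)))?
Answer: 22256492/86863581 ≈ 0.25622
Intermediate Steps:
Q/34906 + 37545/((-54*(-553))) = -34943/34906 + 37545/((-54*(-553))) = -34943*1/34906 + 37545/29862 = -34943/34906 + 37545*(1/29862) = -34943/34906 + 12515/9954 = 22256492/86863581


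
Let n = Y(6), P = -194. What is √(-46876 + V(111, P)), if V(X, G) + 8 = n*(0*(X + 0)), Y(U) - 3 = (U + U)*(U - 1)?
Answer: 2*I*√11721 ≈ 216.53*I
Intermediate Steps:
Y(U) = 3 + 2*U*(-1 + U) (Y(U) = 3 + (U + U)*(U - 1) = 3 + (2*U)*(-1 + U) = 3 + 2*U*(-1 + U))
n = 63 (n = 3 - 2*6 + 2*6² = 3 - 12 + 2*36 = 3 - 12 + 72 = 63)
V(X, G) = -8 (V(X, G) = -8 + 63*(0*(X + 0)) = -8 + 63*(0*X) = -8 + 63*0 = -8 + 0 = -8)
√(-46876 + V(111, P)) = √(-46876 - 8) = √(-46884) = 2*I*√11721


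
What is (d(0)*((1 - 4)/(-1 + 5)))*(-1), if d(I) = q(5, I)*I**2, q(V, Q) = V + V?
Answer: 0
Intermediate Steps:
q(V, Q) = 2*V
d(I) = 10*I**2 (d(I) = (2*5)*I**2 = 10*I**2)
(d(0)*((1 - 4)/(-1 + 5)))*(-1) = ((10*0**2)*((1 - 4)/(-1 + 5)))*(-1) = ((10*0)*(-3/4))*(-1) = (0*(-3*1/4))*(-1) = (0*(-3/4))*(-1) = 0*(-1) = 0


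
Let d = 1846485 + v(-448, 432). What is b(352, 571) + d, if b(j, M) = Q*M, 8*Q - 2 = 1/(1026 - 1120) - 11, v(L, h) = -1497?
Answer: 1386947339/752 ≈ 1.8443e+6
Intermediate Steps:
Q = -847/752 (Q = ¼ + (1/(1026 - 1120) - 11)/8 = ¼ + (1/(-94) - 11)/8 = ¼ + (-1/94 - 11)/8 = ¼ + (⅛)*(-1035/94) = ¼ - 1035/752 = -847/752 ≈ -1.1263)
b(j, M) = -847*M/752
d = 1844988 (d = 1846485 - 1497 = 1844988)
b(352, 571) + d = -847/752*571 + 1844988 = -483637/752 + 1844988 = 1386947339/752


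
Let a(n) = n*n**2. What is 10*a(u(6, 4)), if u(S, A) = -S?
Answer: -2160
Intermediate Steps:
a(n) = n**3
10*a(u(6, 4)) = 10*(-1*6)**3 = 10*(-6)**3 = 10*(-216) = -2160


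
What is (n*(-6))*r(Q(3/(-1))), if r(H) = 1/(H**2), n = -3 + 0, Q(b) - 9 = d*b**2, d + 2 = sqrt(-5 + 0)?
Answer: I/(9*(sqrt(5) - 2*I)) ≈ -0.024691 + 0.027606*I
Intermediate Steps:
d = -2 + I*sqrt(5) (d = -2 + sqrt(-5 + 0) = -2 + sqrt(-5) = -2 + I*sqrt(5) ≈ -2.0 + 2.2361*I)
Q(b) = 9 + b**2*(-2 + I*sqrt(5)) (Q(b) = 9 + (-2 + I*sqrt(5))*b**2 = 9 + b**2*(-2 + I*sqrt(5)))
n = -3
r(H) = H**(-2)
(n*(-6))*r(Q(3/(-1))) = (-3*(-6))/(9 + (3/(-1))**2*(-2 + I*sqrt(5)))**2 = 18/(9 + (3*(-1))**2*(-2 + I*sqrt(5)))**2 = 18/(9 + (-3)**2*(-2 + I*sqrt(5)))**2 = 18/(9 + 9*(-2 + I*sqrt(5)))**2 = 18/(9 + (-18 + 9*I*sqrt(5)))**2 = 18/(-9 + 9*I*sqrt(5))**2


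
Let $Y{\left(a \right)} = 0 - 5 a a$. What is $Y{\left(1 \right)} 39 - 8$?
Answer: $-203$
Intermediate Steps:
$Y{\left(a \right)} = - 5 a^{2}$ ($Y{\left(a \right)} = 0 - 5 a^{2} = - 5 a^{2}$)
$Y{\left(1 \right)} 39 - 8 = - 5 \cdot 1^{2} \cdot 39 - 8 = \left(-5\right) 1 \cdot 39 - 8 = \left(-5\right) 39 - 8 = -195 - 8 = -203$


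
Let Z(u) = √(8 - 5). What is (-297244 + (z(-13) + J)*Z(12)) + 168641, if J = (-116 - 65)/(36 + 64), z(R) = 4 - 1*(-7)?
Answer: -128603 + 919*√3/100 ≈ -1.2859e+5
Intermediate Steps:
z(R) = 11 (z(R) = 4 + 7 = 11)
J = -181/100 ≈ -1.8100
Z(u) = √3
(-297244 + (z(-13) + J)*Z(12)) + 168641 = (-297244 + (11 - 181/100)*√3) + 168641 = (-297244 + 919*√3/100) + 168641 = -128603 + 919*√3/100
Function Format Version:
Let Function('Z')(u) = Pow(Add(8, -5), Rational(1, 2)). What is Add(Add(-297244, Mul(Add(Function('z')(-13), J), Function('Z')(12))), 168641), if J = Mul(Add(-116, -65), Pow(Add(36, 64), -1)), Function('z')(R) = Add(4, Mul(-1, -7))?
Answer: Add(-128603, Mul(Rational(919, 100), Pow(3, Rational(1, 2)))) ≈ -1.2859e+5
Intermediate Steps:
Function('z')(R) = 11 (Function('z')(R) = Add(4, 7) = 11)
J = Rational(-181, 100) (J = Mul(-181, Pow(100, -1)) = Mul(-181, Rational(1, 100)) = Rational(-181, 100) ≈ -1.8100)
Function('Z')(u) = Pow(3, Rational(1, 2))
Add(Add(-297244, Mul(Add(Function('z')(-13), J), Function('Z')(12))), 168641) = Add(Add(-297244, Mul(Add(11, Rational(-181, 100)), Pow(3, Rational(1, 2)))), 168641) = Add(Add(-297244, Mul(Rational(919, 100), Pow(3, Rational(1, 2)))), 168641) = Add(-128603, Mul(Rational(919, 100), Pow(3, Rational(1, 2))))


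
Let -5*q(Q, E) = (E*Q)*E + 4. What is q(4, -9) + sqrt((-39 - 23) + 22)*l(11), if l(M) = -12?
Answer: -328/5 - 24*I*sqrt(10) ≈ -65.6 - 75.895*I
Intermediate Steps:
q(Q, E) = -4/5 - Q*E**2/5 (q(Q, E) = -((E*Q)*E + 4)/5 = -(Q*E**2 + 4)/5 = -(4 + Q*E**2)/5 = -4/5 - Q*E**2/5)
q(4, -9) + sqrt((-39 - 23) + 22)*l(11) = (-4/5 - 1/5*4*(-9)**2) + sqrt((-39 - 23) + 22)*(-12) = (-4/5 - 1/5*4*81) + sqrt(-62 + 22)*(-12) = (-4/5 - 324/5) + sqrt(-40)*(-12) = -328/5 + (2*I*sqrt(10))*(-12) = -328/5 - 24*I*sqrt(10)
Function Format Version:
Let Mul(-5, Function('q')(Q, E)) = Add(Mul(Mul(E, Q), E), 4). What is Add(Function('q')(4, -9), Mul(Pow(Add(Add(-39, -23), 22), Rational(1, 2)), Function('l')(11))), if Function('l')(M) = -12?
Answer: Add(Rational(-328, 5), Mul(-24, I, Pow(10, Rational(1, 2)))) ≈ Add(-65.600, Mul(-75.895, I))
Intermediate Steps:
Function('q')(Q, E) = Add(Rational(-4, 5), Mul(Rational(-1, 5), Q, Pow(E, 2))) (Function('q')(Q, E) = Mul(Rational(-1, 5), Add(Mul(Mul(E, Q), E), 4)) = Mul(Rational(-1, 5), Add(Mul(Q, Pow(E, 2)), 4)) = Mul(Rational(-1, 5), Add(4, Mul(Q, Pow(E, 2)))) = Add(Rational(-4, 5), Mul(Rational(-1, 5), Q, Pow(E, 2))))
Add(Function('q')(4, -9), Mul(Pow(Add(Add(-39, -23), 22), Rational(1, 2)), Function('l')(11))) = Add(Add(Rational(-4, 5), Mul(Rational(-1, 5), 4, Pow(-9, 2))), Mul(Pow(Add(Add(-39, -23), 22), Rational(1, 2)), -12)) = Add(Add(Rational(-4, 5), Mul(Rational(-1, 5), 4, 81)), Mul(Pow(Add(-62, 22), Rational(1, 2)), -12)) = Add(Add(Rational(-4, 5), Rational(-324, 5)), Mul(Pow(-40, Rational(1, 2)), -12)) = Add(Rational(-328, 5), Mul(Mul(2, I, Pow(10, Rational(1, 2))), -12)) = Add(Rational(-328, 5), Mul(-24, I, Pow(10, Rational(1, 2))))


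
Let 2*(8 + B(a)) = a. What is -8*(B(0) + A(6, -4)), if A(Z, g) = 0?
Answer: 64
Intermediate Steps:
B(a) = -8 + a/2
-8*(B(0) + A(6, -4)) = -8*((-8 + (½)*0) + 0) = -8*((-8 + 0) + 0) = -8*(-8 + 0) = -8*(-8) = 64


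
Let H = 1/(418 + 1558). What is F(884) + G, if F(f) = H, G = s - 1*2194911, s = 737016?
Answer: -2880800519/1976 ≈ -1.4579e+6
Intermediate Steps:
G = -1457895 (G = 737016 - 1*2194911 = 737016 - 2194911 = -1457895)
H = 1/1976 ≈ 0.00050607
F(f) = 1/1976
F(884) + G = 1/1976 - 1457895 = -2880800519/1976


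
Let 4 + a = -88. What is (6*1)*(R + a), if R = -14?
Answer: -636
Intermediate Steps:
a = -92 (a = -4 - 88 = -92)
(6*1)*(R + a) = (6*1)*(-14 - 92) = 6*(-106) = -636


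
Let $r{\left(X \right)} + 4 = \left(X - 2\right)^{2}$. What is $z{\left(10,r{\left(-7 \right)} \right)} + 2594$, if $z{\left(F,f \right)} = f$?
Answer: $2671$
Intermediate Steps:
$r{\left(X \right)} = -4 + \left(-2 + X\right)^{2}$ ($r{\left(X \right)} = -4 + \left(X - 2\right)^{2} = -4 + \left(-2 + X\right)^{2}$)
$z{\left(10,r{\left(-7 \right)} \right)} + 2594 = - 7 \left(-4 - 7\right) + 2594 = \left(-7\right) \left(-11\right) + 2594 = 77 + 2594 = 2671$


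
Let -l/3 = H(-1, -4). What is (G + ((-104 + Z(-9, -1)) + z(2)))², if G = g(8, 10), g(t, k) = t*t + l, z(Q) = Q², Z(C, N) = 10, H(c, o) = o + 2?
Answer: 400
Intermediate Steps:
H(c, o) = 2 + o
l = 6 (l = -3*(2 - 4) = -3*(-2) = 6)
g(t, k) = 6 + t² (g(t, k) = t*t + 6 = t² + 6 = 6 + t²)
G = 70 (G = 6 + 8² = 6 + 64 = 70)
(G + ((-104 + Z(-9, -1)) + z(2)))² = (70 + ((-104 + 10) + 2²))² = (70 + (-94 + 4))² = (70 - 90)² = (-20)² = 400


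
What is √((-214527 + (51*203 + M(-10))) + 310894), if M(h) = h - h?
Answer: 4*√6670 ≈ 326.68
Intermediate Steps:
M(h) = 0
√((-214527 + (51*203 + M(-10))) + 310894) = √((-214527 + (51*203 + 0)) + 310894) = √((-214527 + (10353 + 0)) + 310894) = √((-214527 + 10353) + 310894) = √(-204174 + 310894) = √106720 = 4*√6670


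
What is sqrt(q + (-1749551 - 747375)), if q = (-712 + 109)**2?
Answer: I*sqrt(2133317) ≈ 1460.6*I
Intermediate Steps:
q = 363609 (q = (-603)**2 = 363609)
sqrt(q + (-1749551 - 747375)) = sqrt(363609 + (-1749551 - 747375)) = sqrt(363609 - 2496926) = sqrt(-2133317) = I*sqrt(2133317)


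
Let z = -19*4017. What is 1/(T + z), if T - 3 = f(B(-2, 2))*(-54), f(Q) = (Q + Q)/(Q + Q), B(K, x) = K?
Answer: -1/76374 ≈ -1.3093e-5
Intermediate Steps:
f(Q) = 1 (f(Q) = (2*Q)/((2*Q)) = (2*Q)*(1/(2*Q)) = 1)
T = -51 (T = 3 + 1*(-54) = 3 - 54 = -51)
z = -76323
1/(T + z) = 1/(-51 - 76323) = 1/(-76374) = -1/76374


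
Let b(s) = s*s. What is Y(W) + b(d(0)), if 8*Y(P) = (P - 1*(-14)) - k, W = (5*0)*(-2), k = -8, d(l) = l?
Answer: 11/4 ≈ 2.7500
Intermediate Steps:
b(s) = s²
W = 0 (W = 0*(-2) = 0)
Y(P) = 11/4 + P/8 (Y(P) = ((P - 1*(-14)) - 1*(-8))/8 = ((P + 14) + 8)/8 = ((14 + P) + 8)/8 = (22 + P)/8 = 11/4 + P/8)
Y(W) + b(d(0)) = (11/4 + (⅛)*0) + 0² = (11/4 + 0) + 0 = 11/4 + 0 = 11/4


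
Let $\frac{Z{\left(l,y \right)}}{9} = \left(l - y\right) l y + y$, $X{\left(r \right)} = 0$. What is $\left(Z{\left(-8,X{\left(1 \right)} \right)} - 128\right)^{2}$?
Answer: $16384$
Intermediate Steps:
$Z{\left(l,y \right)} = 9 y + 9 l y \left(l - y\right)$ ($Z{\left(l,y \right)} = 9 \left(\left(l - y\right) l y + y\right) = 9 \left(l \left(l - y\right) y + y\right) = 9 \left(l y \left(l - y\right) + y\right) = 9 \left(y + l y \left(l - y\right)\right) = 9 y + 9 l y \left(l - y\right)$)
$\left(Z{\left(-8,X{\left(1 \right)} \right)} - 128\right)^{2} = \left(9 \cdot 0 \left(1 + \left(-8\right)^{2} - \left(-8\right) 0\right) - 128\right)^{2} = \left(9 \cdot 0 \left(1 + 64 + 0\right) - 128\right)^{2} = \left(9 \cdot 0 \cdot 65 - 128\right)^{2} = \left(0 - 128\right)^{2} = \left(-128\right)^{2} = 16384$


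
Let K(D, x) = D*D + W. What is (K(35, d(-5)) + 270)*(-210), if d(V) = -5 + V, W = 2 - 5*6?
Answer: -308070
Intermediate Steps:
W = -28 (W = 2 - 30 = -28)
K(D, x) = -28 + D**2 (K(D, x) = D*D - 28 = D**2 - 28 = -28 + D**2)
(K(35, d(-5)) + 270)*(-210) = ((-28 + 35**2) + 270)*(-210) = ((-28 + 1225) + 270)*(-210) = (1197 + 270)*(-210) = 1467*(-210) = -308070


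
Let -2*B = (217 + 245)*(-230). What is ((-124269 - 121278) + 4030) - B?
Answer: -294647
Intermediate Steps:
B = 53130 (B = -(217 + 245)*(-230)/2 = -231*(-230) = -½*(-106260) = 53130)
((-124269 - 121278) + 4030) - B = ((-124269 - 121278) + 4030) - 1*53130 = (-245547 + 4030) - 53130 = -241517 - 53130 = -294647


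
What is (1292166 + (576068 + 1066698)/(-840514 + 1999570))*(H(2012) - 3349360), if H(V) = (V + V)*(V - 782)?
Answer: 149784416750180620/72441 ≈ 2.0677e+12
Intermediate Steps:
H(V) = 2*V*(-782 + V) (H(V) = (2*V)*(-782 + V) = 2*V*(-782 + V))
(1292166 + (576068 + 1066698)/(-840514 + 1999570))*(H(2012) - 3349360) = (1292166 + (576068 + 1066698)/(-840514 + 1999570))*(2*2012*(-782 + 2012) - 3349360) = (1292166 + 1642766/1159056)*(2*2012*1230 - 3349360) = (1292166 + 1642766*(1/1159056))*(4949520 - 3349360) = (1292166 + 821383/579528)*1600160 = (748847199031/579528)*1600160 = 149784416750180620/72441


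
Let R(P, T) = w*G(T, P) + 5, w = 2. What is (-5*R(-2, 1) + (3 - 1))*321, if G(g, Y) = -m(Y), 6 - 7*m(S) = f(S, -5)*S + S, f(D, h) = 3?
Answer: -963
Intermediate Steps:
m(S) = 6/7 - 4*S/7 (m(S) = 6/7 - (3*S + S)/7 = 6/7 - 4*S/7)
G(g, Y) = -6/7 + 4*Y/7 (G(g, Y) = -(6/7 - 4*Y/7) = -6/7 + 4*Y/7)
R(P, T) = 23/7 + 8*P/7 (R(P, T) = 2*(-6/7 + 4*P/7) + 5 = (-12/7 + 8*P/7) + 5 = 23/7 + 8*P/7)
(-5*R(-2, 1) + (3 - 1))*321 = (-5*(23/7 + (8/7)*(-2)) + (3 - 1))*321 = (-5*(23/7 - 16/7) + 2)*321 = (-5*1 + 2)*321 = (-5 + 2)*321 = -3*321 = -963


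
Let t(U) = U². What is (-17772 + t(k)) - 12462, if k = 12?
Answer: -30090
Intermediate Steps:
(-17772 + t(k)) - 12462 = (-17772 + 12²) - 12462 = (-17772 + 144) - 12462 = -17628 - 12462 = -30090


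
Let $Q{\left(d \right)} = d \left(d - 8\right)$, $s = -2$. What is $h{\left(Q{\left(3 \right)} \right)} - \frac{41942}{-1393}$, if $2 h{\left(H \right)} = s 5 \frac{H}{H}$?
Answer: $\frac{34977}{1393} \approx 25.109$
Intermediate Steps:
$Q{\left(d \right)} = d \left(-8 + d\right)$
$h{\left(H \right)} = -5$ ($h{\left(H \right)} = \frac{\left(-2\right) 5 \frac{H}{H}}{2} = \frac{\left(-10\right) 1}{2} = \frac{1}{2} \left(-10\right) = -5$)
$h{\left(Q{\left(3 \right)} \right)} - \frac{41942}{-1393} = -5 - \frac{41942}{-1393} = -5 - 41942 \left(- \frac{1}{1393}\right) = -5 - - \frac{41942}{1393} = -5 + \frac{41942}{1393} = \frac{34977}{1393}$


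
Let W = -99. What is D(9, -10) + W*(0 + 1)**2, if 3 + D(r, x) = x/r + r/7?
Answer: -6415/63 ≈ -101.83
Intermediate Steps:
D(r, x) = -3 + r/7 + x/r (D(r, x) = -3 + (x/r + r/7) = -3 + (r/7 + x/r) = -3 + r/7 + x/r)
D(9, -10) + W*(0 + 1)**2 = (-3 + (1/7)*9 - 10/9) - 99*(0 + 1)**2 = (-3 + 9/7 - 10*1/9) - 99*1**2 = (-3 + 9/7 - 10/9) - 99*1 = -178/63 - 99 = -6415/63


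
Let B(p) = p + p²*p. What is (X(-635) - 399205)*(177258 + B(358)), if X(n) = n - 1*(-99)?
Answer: -18412201575048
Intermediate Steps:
B(p) = p + p³
X(n) = 99 + n (X(n) = n + 99 = 99 + n)
(X(-635) - 399205)*(177258 + B(358)) = ((99 - 635) - 399205)*(177258 + (358 + 358³)) = (-536 - 399205)*(177258 + (358 + 45882712)) = -399741*(177258 + 45883070) = -399741*46060328 = -18412201575048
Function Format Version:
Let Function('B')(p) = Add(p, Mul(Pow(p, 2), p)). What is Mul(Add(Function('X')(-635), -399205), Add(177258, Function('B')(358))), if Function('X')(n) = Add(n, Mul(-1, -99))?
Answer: -18412201575048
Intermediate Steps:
Function('B')(p) = Add(p, Pow(p, 3))
Function('X')(n) = Add(99, n) (Function('X')(n) = Add(n, 99) = Add(99, n))
Mul(Add(Function('X')(-635), -399205), Add(177258, Function('B')(358))) = Mul(Add(Add(99, -635), -399205), Add(177258, Add(358, Pow(358, 3)))) = Mul(Add(-536, -399205), Add(177258, Add(358, 45882712))) = Mul(-399741, Add(177258, 45883070)) = Mul(-399741, 46060328) = -18412201575048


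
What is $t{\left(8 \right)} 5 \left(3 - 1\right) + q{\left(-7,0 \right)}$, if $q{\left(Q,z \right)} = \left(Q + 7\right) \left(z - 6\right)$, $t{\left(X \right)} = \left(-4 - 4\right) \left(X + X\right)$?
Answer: $-1280$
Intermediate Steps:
$t{\left(X \right)} = - 16 X$ ($t{\left(X \right)} = - 8 \cdot 2 X = - 16 X$)
$q{\left(Q,z \right)} = \left(-6 + z\right) \left(7 + Q\right)$ ($q{\left(Q,z \right)} = \left(7 + Q\right) \left(-6 + z\right) = \left(-6 + z\right) \left(7 + Q\right)$)
$t{\left(8 \right)} 5 \left(3 - 1\right) + q{\left(-7,0 \right)} = \left(-16\right) 8 \cdot 5 \left(3 - 1\right) - 0 = - 128 \cdot 5 \cdot 2 + \left(-42 + 42 + 0 + 0\right) = \left(-128\right) 10 + 0 = -1280 + 0 = -1280$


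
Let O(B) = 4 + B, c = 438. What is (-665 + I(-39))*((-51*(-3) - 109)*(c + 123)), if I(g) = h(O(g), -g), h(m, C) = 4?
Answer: -16316124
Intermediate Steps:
I(g) = 4
(-665 + I(-39))*((-51*(-3) - 109)*(c + 123)) = (-665 + 4)*((-51*(-3) - 109)*(438 + 123)) = -661*(153 - 109)*561 = -29084*561 = -661*24684 = -16316124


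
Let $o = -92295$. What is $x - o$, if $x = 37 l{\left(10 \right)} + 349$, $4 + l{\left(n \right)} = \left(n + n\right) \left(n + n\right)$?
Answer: $107296$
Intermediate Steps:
$l{\left(n \right)} = -4 + 4 n^{2}$ ($l{\left(n \right)} = -4 + \left(n + n\right) \left(n + n\right) = -4 + 2 n 2 n = -4 + 4 n^{2}$)
$x = 15001$ ($x = 37 \left(-4 + 4 \cdot 10^{2}\right) + 349 = 37 \left(-4 + 4 \cdot 100\right) + 349 = 37 \left(-4 + 400\right) + 349 = 37 \cdot 396 + 349 = 14652 + 349 = 15001$)
$x - o = 15001 - -92295 = 15001 + 92295 = 107296$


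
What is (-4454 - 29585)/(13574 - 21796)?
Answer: 34039/8222 ≈ 4.1400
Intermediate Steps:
(-4454 - 29585)/(13574 - 21796) = -34039/(-8222) = -34039*(-1/8222) = 34039/8222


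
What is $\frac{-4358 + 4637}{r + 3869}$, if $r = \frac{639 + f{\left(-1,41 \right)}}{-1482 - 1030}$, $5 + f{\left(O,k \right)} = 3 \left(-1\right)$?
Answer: $\frac{700848}{9718297} \approx 0.072116$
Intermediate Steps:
$f{\left(O,k \right)} = -8$ ($f{\left(O,k \right)} = -5 + 3 \left(-1\right) = -5 - 3 = -8$)
$r = - \frac{631}{2512}$ ($r = \frac{639 - 8}{-1482 - 1030} = \frac{631}{-2512} = 631 \left(- \frac{1}{2512}\right) = - \frac{631}{2512} \approx -0.25119$)
$\frac{-4358 + 4637}{r + 3869} = \frac{-4358 + 4637}{- \frac{631}{2512} + 3869} = \frac{279}{\frac{9718297}{2512}} = 279 \cdot \frac{2512}{9718297} = \frac{700848}{9718297}$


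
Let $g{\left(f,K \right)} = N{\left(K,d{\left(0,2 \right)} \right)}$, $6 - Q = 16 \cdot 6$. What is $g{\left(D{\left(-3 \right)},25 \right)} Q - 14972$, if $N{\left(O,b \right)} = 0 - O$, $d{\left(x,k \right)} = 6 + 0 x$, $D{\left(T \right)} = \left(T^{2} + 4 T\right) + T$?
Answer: $-12722$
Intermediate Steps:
$D{\left(T \right)} = T^{2} + 5 T$
$d{\left(x,k \right)} = 6$ ($d{\left(x,k \right)} = 6 + 0 = 6$)
$N{\left(O,b \right)} = - O$
$Q = -90$ ($Q = 6 - 16 \cdot 6 = 6 - 96 = -90$)
$g{\left(f,K \right)} = - K$
$g{\left(D{\left(-3 \right)},25 \right)} Q - 14972 = \left(-1\right) 25 \left(-90\right) - 14972 = \left(-25\right) \left(-90\right) - 14972 = 2250 - 14972 = -12722$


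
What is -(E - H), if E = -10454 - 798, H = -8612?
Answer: 2640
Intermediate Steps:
E = -11252
-(E - H) = -(-11252 - 1*(-8612)) = -(-11252 + 8612) = -1*(-2640) = 2640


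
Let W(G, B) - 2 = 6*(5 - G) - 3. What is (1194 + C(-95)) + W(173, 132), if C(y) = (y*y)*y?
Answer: -857190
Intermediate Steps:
W(G, B) = 29 - 6*G (W(G, B) = 2 + (6*(5 - G) - 3) = 2 + ((30 - 6*G) - 3) = 2 + (27 - 6*G) = 29 - 6*G)
C(y) = y³ (C(y) = y²*y = y³)
(1194 + C(-95)) + W(173, 132) = (1194 + (-95)³) + (29 - 6*173) = (1194 - 857375) + (29 - 1038) = -856181 - 1009 = -857190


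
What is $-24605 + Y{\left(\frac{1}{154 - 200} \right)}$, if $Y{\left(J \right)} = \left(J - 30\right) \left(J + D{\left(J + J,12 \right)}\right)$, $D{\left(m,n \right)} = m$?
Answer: $- \frac{52060037}{2116} \approx -24603.0$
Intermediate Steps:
$Y{\left(J \right)} = 3 J \left(-30 + J\right)$ ($Y{\left(J \right)} = \left(J - 30\right) \left(J + \left(J + J\right)\right) = \left(-30 + J\right) \left(J + 2 J\right) = \left(-30 + J\right) 3 J = 3 J \left(-30 + J\right)$)
$-24605 + Y{\left(\frac{1}{154 - 200} \right)} = -24605 + \frac{3 \left(-30 + \frac{1}{154 - 200}\right)}{154 - 200} = -24605 + \frac{3 \left(-30 + \frac{1}{-46}\right)}{-46} = -24605 + 3 \left(- \frac{1}{46}\right) \left(-30 - \frac{1}{46}\right) = -24605 + 3 \left(- \frac{1}{46}\right) \left(- \frac{1381}{46}\right) = -24605 + \frac{4143}{2116} = - \frac{52060037}{2116}$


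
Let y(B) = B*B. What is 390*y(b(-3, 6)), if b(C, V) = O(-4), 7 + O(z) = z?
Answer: 47190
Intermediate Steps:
O(z) = -7 + z
b(C, V) = -11 (b(C, V) = -7 - 4 = -11)
y(B) = B²
390*y(b(-3, 6)) = 390*(-11)² = 390*121 = 47190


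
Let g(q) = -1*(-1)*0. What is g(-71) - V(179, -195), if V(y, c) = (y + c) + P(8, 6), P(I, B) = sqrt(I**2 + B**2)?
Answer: 6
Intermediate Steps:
P(I, B) = sqrt(B**2 + I**2)
g(q) = 0 (g(q) = 1*0 = 0)
V(y, c) = 10 + c + y (V(y, c) = (y + c) + sqrt(6**2 + 8**2) = (c + y) + sqrt(36 + 64) = (c + y) + sqrt(100) = (c + y) + 10 = 10 + c + y)
g(-71) - V(179, -195) = 0 - (10 - 195 + 179) = 0 - 1*(-6) = 0 + 6 = 6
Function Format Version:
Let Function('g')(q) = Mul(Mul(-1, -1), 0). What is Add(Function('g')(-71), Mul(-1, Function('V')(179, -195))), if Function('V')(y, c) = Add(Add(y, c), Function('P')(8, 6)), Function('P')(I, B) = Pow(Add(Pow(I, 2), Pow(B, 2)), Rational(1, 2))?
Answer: 6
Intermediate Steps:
Function('P')(I, B) = Pow(Add(Pow(B, 2), Pow(I, 2)), Rational(1, 2))
Function('g')(q) = 0 (Function('g')(q) = Mul(1, 0) = 0)
Function('V')(y, c) = Add(10, c, y) (Function('V')(y, c) = Add(Add(y, c), Pow(Add(Pow(6, 2), Pow(8, 2)), Rational(1, 2))) = Add(Add(c, y), Pow(Add(36, 64), Rational(1, 2))) = Add(Add(c, y), Pow(100, Rational(1, 2))) = Add(Add(c, y), 10) = Add(10, c, y))
Add(Function('g')(-71), Mul(-1, Function('V')(179, -195))) = Add(0, Mul(-1, Add(10, -195, 179))) = Add(0, Mul(-1, -6)) = Add(0, 6) = 6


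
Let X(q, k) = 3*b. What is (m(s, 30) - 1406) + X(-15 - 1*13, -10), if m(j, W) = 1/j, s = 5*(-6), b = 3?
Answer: -41911/30 ≈ -1397.0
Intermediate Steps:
s = -30
X(q, k) = 9 (X(q, k) = 3*3 = 9)
(m(s, 30) - 1406) + X(-15 - 1*13, -10) = (1/(-30) - 1406) + 9 = (-1/30 - 1406) + 9 = -42181/30 + 9 = -41911/30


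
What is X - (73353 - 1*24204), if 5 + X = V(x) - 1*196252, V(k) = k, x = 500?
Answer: -244906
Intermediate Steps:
X = -195757 (X = -5 + (500 - 1*196252) = -5 + (500 - 196252) = -5 - 195752 = -195757)
X - (73353 - 1*24204) = -195757 - (73353 - 1*24204) = -195757 - (73353 - 24204) = -195757 - 1*49149 = -195757 - 49149 = -244906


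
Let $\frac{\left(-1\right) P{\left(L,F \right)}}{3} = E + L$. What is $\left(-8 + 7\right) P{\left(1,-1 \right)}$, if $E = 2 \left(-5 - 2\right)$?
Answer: $-39$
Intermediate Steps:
$E = -14$ ($E = 2 \left(-5 - 2\right) = 2 \left(-7\right) = -14$)
$P{\left(L,F \right)} = 42 - 3 L$ ($P{\left(L,F \right)} = - 3 \left(-14 + L\right) = 42 - 3 L$)
$\left(-8 + 7\right) P{\left(1,-1 \right)} = \left(-8 + 7\right) \left(42 - 3\right) = - (42 - 3) = \left(-1\right) 39 = -39$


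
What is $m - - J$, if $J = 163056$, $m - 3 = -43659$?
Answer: $119400$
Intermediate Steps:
$m = -43656$ ($m = 3 - 43659 = -43656$)
$m - - J = -43656 - \left(-1\right) 163056 = -43656 - -163056 = -43656 + 163056 = 119400$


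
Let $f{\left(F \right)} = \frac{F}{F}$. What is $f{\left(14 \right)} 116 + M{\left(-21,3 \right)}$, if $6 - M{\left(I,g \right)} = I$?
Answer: $143$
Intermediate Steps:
$f{\left(F \right)} = 1$
$M{\left(I,g \right)} = 6 - I$
$f{\left(14 \right)} 116 + M{\left(-21,3 \right)} = 1 \cdot 116 + \left(6 - -21\right) = 116 + \left(6 + 21\right) = 116 + 27 = 143$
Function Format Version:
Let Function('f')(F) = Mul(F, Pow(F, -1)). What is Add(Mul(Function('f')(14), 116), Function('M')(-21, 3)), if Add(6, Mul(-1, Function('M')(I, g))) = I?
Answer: 143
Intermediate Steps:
Function('f')(F) = 1
Function('M')(I, g) = Add(6, Mul(-1, I))
Add(Mul(Function('f')(14), 116), Function('M')(-21, 3)) = Add(Mul(1, 116), Add(6, Mul(-1, -21))) = Add(116, Add(6, 21)) = Add(116, 27) = 143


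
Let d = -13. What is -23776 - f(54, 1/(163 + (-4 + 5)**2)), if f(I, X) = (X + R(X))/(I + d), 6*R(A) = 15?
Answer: -159870235/6724 ≈ -23776.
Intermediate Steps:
R(A) = 5/2 (R(A) = (1/6)*15 = 5/2)
f(I, X) = (5/2 + X)/(-13 + I) (f(I, X) = (X + 5/2)/(I - 13) = (5/2 + X)/(-13 + I))
-23776 - f(54, 1/(163 + (-4 + 5)**2)) = -23776 - (5/2 + 1/(163 + (-4 + 5)**2))/(-13 + 54) = -23776 - (5/2 + 1/(163 + 1**2))/41 = -23776 - (5/2 + 1/(163 + 1))/41 = -23776 - (5/2 + 1/164)/41 = -23776 - 411/(41*164) = -23776 - 1*411/6724 = -23776 - 411/6724 = -159870235/6724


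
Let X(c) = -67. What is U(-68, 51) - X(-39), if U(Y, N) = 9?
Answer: 76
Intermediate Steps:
U(-68, 51) - X(-39) = 9 - 1*(-67) = 9 + 67 = 76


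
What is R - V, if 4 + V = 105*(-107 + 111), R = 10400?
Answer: 9984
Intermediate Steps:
V = 416 (V = -4 + 105*(-107 + 111) = -4 + 105*4 = -4 + 420 = 416)
R - V = 10400 - 1*416 = 10400 - 416 = 9984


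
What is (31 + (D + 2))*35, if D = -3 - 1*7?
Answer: 805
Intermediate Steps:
D = -10 (D = -3 - 7 = -10)
(31 + (D + 2))*35 = (31 + (-10 + 2))*35 = (31 - 8)*35 = 23*35 = 805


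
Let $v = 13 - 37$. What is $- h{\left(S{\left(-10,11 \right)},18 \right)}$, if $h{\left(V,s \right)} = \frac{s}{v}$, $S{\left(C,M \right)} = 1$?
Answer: $\frac{3}{4} \approx 0.75$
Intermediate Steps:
$v = -24$ ($v = 13 - 37 = -24$)
$h{\left(V,s \right)} = - \frac{s}{24}$ ($h{\left(V,s \right)} = \frac{s}{-24} = s \left(- \frac{1}{24}\right) = - \frac{s}{24}$)
$- h{\left(S{\left(-10,11 \right)},18 \right)} = - \frac{\left(-1\right) 18}{24} = \left(-1\right) \left(- \frac{3}{4}\right) = \frac{3}{4}$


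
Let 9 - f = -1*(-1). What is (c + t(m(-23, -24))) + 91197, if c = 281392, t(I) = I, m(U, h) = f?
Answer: 372597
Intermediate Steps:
f = 8 (f = 9 - (-1)*(-1) = 9 - 1*1 = 9 - 1 = 8)
m(U, h) = 8
(c + t(m(-23, -24))) + 91197 = (281392 + 8) + 91197 = 281400 + 91197 = 372597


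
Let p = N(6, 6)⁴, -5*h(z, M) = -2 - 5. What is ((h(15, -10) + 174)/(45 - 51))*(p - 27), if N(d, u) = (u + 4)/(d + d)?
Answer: 30139859/38880 ≈ 775.20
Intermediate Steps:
h(z, M) = 7/5 (h(z, M) = -(-2 - 5)/5 = -⅕*(-7) = 7/5)
N(d, u) = (4 + u)/(2*d) (N(d, u) = (4 + u)/((2*d)) = (4 + u)*(1/(2*d)) = (4 + u)/(2*d))
p = 625/1296 (p = ((½)*(4 + 6)/6)⁴ = ((½)*(⅙)*10)⁴ = (⅚)⁴ = 625/1296 ≈ 0.48225)
((h(15, -10) + 174)/(45 - 51))*(p - 27) = ((7/5 + 174)/(45 - 51))*(625/1296 - 27) = ((877/5)/(-6))*(-34367/1296) = ((877/5)*(-⅙))*(-34367/1296) = -877/30*(-34367/1296) = 30139859/38880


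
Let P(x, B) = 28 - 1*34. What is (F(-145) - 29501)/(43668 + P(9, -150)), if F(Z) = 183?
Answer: -14659/21831 ≈ -0.67148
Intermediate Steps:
P(x, B) = -6 (P(x, B) = 28 - 34 = -6)
(F(-145) - 29501)/(43668 + P(9, -150)) = (183 - 29501)/(43668 - 6) = -29318/43662 = -29318*1/43662 = -14659/21831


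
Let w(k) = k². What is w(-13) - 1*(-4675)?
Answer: 4844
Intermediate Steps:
w(-13) - 1*(-4675) = (-13)² - 1*(-4675) = 169 + 4675 = 4844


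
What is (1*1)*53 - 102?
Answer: -49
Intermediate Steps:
(1*1)*53 - 102 = 1*53 - 102 = 53 - 102 = -49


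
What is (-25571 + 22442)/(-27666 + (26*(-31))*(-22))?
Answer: 3129/9934 ≈ 0.31498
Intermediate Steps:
(-25571 + 22442)/(-27666 + (26*(-31))*(-22)) = -3129/(-27666 - 806*(-22)) = -3129/(-27666 + 17732) = -3129/(-9934) = -3129*(-1/9934) = 3129/9934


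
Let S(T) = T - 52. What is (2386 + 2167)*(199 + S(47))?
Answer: 883282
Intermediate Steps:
S(T) = -52 + T
(2386 + 2167)*(199 + S(47)) = (2386 + 2167)*(199 + (-52 + 47)) = 4553*(199 - 5) = 4553*194 = 883282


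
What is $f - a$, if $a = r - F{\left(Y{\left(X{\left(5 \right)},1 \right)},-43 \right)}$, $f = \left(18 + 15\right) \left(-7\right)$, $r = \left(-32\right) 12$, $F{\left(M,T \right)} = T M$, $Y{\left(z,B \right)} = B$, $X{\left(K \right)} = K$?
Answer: $110$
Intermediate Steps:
$F{\left(M,T \right)} = M T$
$r = -384$
$f = -231$ ($f = 33 \left(-7\right) = -231$)
$a = -341$ ($a = -384 - 1 \left(-43\right) = -384 - -43 = -384 + 43 = -341$)
$f - a = -231 - -341 = -231 + 341 = 110$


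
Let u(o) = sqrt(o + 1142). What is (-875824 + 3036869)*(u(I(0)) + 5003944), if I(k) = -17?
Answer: 10813748161480 + 32415675*sqrt(5) ≈ 1.0814e+13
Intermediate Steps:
u(o) = sqrt(1142 + o)
(-875824 + 3036869)*(u(I(0)) + 5003944) = (-875824 + 3036869)*(sqrt(1142 - 17) + 5003944) = 2161045*(sqrt(1125) + 5003944) = 2161045*(15*sqrt(5) + 5003944) = 2161045*(5003944 + 15*sqrt(5)) = 10813748161480 + 32415675*sqrt(5)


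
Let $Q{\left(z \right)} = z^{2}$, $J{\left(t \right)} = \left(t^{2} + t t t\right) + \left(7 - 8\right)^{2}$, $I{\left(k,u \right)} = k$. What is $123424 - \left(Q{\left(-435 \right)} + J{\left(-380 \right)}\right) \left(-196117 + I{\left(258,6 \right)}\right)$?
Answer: $-10681831269842$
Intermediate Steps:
$J{\left(t \right)} = 1 + t^{2} + t^{3}$ ($J{\left(t \right)} = \left(t^{2} + t^{2} t\right) + \left(-1\right)^{2} = \left(t^{2} + t^{3}\right) + 1 = 1 + t^{2} + t^{3}$)
$123424 - \left(Q{\left(-435 \right)} + J{\left(-380 \right)}\right) \left(-196117 + I{\left(258,6 \right)}\right) = 123424 - \left(\left(-435\right)^{2} + \left(1 + \left(-380\right)^{2} + \left(-380\right)^{3}\right)\right) \left(-196117 + 258\right) = 123424 - \left(189225 + \left(1 + 144400 - 54872000\right)\right) \left(-195859\right) = 123424 - \left(189225 - 54727599\right) \left(-195859\right) = 123424 - \left(-54538374\right) \left(-195859\right) = 123424 - 10681831393266 = -10681831269842$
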